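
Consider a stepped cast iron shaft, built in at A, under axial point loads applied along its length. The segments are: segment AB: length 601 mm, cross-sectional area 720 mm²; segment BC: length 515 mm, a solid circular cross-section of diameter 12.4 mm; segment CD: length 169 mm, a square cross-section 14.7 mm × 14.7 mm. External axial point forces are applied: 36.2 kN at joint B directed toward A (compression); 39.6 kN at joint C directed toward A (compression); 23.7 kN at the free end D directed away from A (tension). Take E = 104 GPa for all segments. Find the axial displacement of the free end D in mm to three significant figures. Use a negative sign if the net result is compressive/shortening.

-0.892 mm

Internal axial forces (sectioning from the free end, tension +): N_CD = 23.7 kN, N_BC = -15.9 kN, N_AB = -52.1 kN.
A_BC = 120.8 mm².
A_CD = 216.1 mm².
δ_AB = -52100·601/(720·104000) = -0.4182 mm
δ_BC = -15900·515/(120.8·104000) = -0.652 mm
δ_CD = 23700·169/(216.1·104000) = 0.1782 mm
δ = Σδ_i = -0.8919 mm.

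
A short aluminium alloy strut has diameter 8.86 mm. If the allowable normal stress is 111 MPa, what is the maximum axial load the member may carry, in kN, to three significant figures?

6.84 kN

A = 61.65 mm².
P_max = σ_allow · A = 111 · 61.65 = 6844 N = 6.844 kN.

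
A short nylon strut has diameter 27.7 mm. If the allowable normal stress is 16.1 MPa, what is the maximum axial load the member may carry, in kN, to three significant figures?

A = 602.6 mm².
P_max = σ_allow · A = 16.1 · 602.6 = 9702 N = 9.702 kN.

9.70 kN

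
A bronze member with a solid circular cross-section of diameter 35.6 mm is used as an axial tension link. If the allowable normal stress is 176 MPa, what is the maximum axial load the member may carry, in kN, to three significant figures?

A = 995.4 mm².
P_max = σ_allow · A = 176 · 995.4 = 175200 N = 175.2 kN.

175 kN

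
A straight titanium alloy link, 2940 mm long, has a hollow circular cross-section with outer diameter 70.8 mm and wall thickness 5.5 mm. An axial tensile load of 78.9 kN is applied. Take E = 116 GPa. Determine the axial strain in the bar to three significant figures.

6.03e-04

A = 1128 mm².
σ = N/A = 69.93 MPa; ε = σ/E = 69.93/116000 = 6.028e-04.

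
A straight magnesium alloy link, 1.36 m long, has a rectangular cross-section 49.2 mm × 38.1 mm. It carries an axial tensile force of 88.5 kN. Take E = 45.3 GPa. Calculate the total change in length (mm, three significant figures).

1.42 mm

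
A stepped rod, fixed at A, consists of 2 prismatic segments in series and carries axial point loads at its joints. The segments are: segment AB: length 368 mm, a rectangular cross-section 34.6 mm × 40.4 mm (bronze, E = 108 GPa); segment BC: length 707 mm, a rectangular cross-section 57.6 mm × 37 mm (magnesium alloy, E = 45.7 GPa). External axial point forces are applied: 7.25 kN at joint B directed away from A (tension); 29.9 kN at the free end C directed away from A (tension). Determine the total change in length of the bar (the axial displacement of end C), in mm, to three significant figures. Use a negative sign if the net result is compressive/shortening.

0.308 mm

Internal axial forces (sectioning from the free end, tension +): N_BC = 29.9 kN, N_AB = 37.15 kN.
A_AB = 1398 mm².
A_BC = 2131 mm².
δ_AB = 37150·368/(1398·108000) = 0.09056 mm
δ_BC = 29900·707/(2131·45700) = 0.217 mm
δ = Σδ_i = 0.3076 mm.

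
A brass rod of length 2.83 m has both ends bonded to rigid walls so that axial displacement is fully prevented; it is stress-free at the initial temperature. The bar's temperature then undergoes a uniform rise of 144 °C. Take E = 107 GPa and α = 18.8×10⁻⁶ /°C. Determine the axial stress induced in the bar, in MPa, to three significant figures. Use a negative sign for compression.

Free thermal expansion αLΔT = 18.8e-6 · 2830 · 144 = 7.661 mm.
The walls impose strain ε = −(7.661)/2830 = -2.7072e-03; σ = Eε = 107000 · -2.7072e-03 = -289.7 MPa.

-290 MPa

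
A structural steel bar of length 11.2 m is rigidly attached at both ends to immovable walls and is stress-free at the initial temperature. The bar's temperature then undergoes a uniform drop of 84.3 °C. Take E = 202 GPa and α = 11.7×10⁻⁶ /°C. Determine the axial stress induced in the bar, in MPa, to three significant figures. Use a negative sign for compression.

Free thermal expansion αLΔT = 11.7e-6 · 11200 · -84.3 = -11.05 mm.
The walls impose strain ε = −(-11.05)/11200 = 9.8631e-04; σ = Eε = 202000 · 9.8631e-04 = 199.2 MPa.

199 MPa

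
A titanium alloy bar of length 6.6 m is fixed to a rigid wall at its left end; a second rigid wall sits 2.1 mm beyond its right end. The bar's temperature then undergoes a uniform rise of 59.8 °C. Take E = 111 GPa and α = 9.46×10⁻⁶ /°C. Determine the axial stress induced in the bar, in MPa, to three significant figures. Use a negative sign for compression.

Free thermal expansion αLΔT = 9.46e-6 · 6600 · 59.8 = 3.734 mm.
The walls engage after the gap closes; constrained expansion = 3.734 − 2.1 = 1.634 mm.
The walls impose strain ε = −(1.634)/6600 = -2.4753e-04; σ = Eε = 111000 · -2.4753e-04 = -27.48 MPa.

-27.5 MPa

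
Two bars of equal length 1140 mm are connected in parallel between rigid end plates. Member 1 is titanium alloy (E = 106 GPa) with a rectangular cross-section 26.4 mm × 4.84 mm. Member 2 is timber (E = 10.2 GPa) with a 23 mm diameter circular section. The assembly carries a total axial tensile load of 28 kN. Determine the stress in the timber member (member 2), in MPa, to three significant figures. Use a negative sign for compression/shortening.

A_1 = 127.8 mm².
A_2 = 415.5 mm².
Equal strain + equilibrium ⇒ each member carries load in proportion to AE: A₁E₁ = 13540000 N, A₂E₂ = 4238000 N, ΣAE = 17780000 N.
σ₂ = P·E₂/ΣAE = 28000·10200/17780000 = 16.06 MPa.

16.1 MPa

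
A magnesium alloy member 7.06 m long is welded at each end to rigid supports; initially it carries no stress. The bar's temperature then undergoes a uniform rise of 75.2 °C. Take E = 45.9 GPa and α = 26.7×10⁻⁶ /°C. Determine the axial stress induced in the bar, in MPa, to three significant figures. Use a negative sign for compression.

-92.2 MPa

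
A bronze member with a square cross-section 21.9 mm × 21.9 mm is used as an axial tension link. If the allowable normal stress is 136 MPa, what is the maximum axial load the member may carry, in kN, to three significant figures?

A = 479.6 mm².
P_max = σ_allow · A = 136 · 479.6 = 65230 N = 65.23 kN.

65.2 kN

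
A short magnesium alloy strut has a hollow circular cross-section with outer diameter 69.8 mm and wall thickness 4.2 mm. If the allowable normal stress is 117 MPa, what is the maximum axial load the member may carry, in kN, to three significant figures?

101 kN

A = 865.6 mm².
P_max = σ_allow · A = 117 · 865.6 = 101300 N = 101.3 kN.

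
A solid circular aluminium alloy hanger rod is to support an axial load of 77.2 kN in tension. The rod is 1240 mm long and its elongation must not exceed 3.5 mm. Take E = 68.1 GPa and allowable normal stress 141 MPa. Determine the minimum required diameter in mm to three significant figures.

26.4 mm

Required area A ≥ P/σ_allow = 77200/141 = 547.5 mm².
For a solid circular section, d ≥ √(4A/π) = 26.4 mm.
Elongation limit: A ≥ PL/(Eδ_allow) = 77200·1240/(68100·3.5) = 401.6 mm² ⇒ d ≥ 22.61 mm.
The stress limit governs.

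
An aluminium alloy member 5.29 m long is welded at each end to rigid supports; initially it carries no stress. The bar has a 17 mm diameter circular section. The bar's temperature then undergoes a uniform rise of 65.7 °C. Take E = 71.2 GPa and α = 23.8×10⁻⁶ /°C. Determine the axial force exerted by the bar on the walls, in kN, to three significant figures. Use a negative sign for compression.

Free thermal expansion αLΔT = 23.8e-6 · 5290 · 65.7 = 8.272 mm.
The walls impose strain ε = −(8.272)/5290 = -1.5637e-03; σ = Eε = 71200 · -1.5637e-03 = -111.3 MPa.
Wall reaction R = σ·A = -111.3·227 = -25270 N = -25.27 kN.

-25.3 kN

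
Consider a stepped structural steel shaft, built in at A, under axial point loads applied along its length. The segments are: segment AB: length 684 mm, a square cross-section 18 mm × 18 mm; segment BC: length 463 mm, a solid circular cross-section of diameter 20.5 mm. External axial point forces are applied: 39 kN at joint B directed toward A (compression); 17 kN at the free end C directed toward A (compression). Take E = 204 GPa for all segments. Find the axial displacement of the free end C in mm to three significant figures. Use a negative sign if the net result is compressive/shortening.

Internal axial forces (sectioning from the free end, tension +): N_BC = -17 kN, N_AB = -56 kN.
A_AB = 324 mm².
A_BC = 330.1 mm².
δ_AB = -56000·684/(324·204000) = -0.5795 mm
δ_BC = -17000·463/(330.1·204000) = -0.1169 mm
δ = Σδ_i = -0.6964 mm.

-0.696 mm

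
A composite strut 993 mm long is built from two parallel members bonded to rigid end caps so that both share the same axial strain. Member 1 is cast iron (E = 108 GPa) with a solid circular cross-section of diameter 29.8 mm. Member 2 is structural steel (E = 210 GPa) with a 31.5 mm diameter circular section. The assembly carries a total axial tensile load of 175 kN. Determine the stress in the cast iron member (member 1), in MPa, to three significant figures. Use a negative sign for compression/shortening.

A_1 = 697.5 mm².
A_2 = 779.3 mm².
Equal strain + equilibrium ⇒ each member carries load in proportion to AE: A₁E₁ = 75330000 N, A₂E₂ = 163700000 N, ΣAE = 239000000 N.
σ₁ = P·E₁/ΣAE = 175000·108000/239000000 = 79.09 MPa.

79.1 MPa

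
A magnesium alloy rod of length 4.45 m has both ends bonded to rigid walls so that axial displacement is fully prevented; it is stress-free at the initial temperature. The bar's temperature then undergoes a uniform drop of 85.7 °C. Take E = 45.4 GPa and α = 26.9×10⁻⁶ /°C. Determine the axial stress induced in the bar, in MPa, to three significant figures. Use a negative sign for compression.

105 MPa

Free thermal expansion αLΔT = 26.9e-6 · 4450 · -85.7 = -10.26 mm.
The walls impose strain ε = −(-10.26)/4450 = 2.3053e-03; σ = Eε = 45400 · 2.3053e-03 = 104.7 MPa.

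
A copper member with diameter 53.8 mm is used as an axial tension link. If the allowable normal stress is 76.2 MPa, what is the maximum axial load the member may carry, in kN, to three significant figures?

173 kN

A = 2273 mm².
P_max = σ_allow · A = 76.2 · 2273 = 173200 N = 173.2 kN.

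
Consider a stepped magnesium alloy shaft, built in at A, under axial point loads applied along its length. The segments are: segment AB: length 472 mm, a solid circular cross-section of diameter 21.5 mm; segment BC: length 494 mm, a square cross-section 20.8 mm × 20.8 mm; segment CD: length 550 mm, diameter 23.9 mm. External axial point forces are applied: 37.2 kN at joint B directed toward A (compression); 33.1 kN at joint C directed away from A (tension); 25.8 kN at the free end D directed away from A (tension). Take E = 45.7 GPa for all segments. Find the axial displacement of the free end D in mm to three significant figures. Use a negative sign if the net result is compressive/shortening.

Internal axial forces (sectioning from the free end, tension +): N_CD = 25.8 kN, N_BC = 58.9 kN, N_AB = 21.7 kN.
A_AB = 363.1 mm².
A_BC = 432.6 mm².
A_CD = 448.6 mm².
δ_AB = 21700·472/(363.1·45700) = 0.6173 mm
δ_BC = 58900·494/(432.6·45700) = 1.472 mm
δ_CD = 25800·550/(448.6·45700) = 0.6921 mm
δ = Σδ_i = 2.781 mm.

2.78 mm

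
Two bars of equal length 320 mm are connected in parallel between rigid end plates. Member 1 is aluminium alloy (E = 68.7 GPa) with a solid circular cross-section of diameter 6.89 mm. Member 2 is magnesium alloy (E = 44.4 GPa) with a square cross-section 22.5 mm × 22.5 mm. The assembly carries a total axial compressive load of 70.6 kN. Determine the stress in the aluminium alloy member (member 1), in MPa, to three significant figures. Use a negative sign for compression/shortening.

-194 MPa

A_1 = 37.28 mm².
A_2 = 506.2 mm².
Equal strain + equilibrium ⇒ each member carries load in proportion to AE: A₁E₁ = 2561000 N, A₂E₂ = 22480000 N, ΣAE = 25040000 N.
σ₁ = P·E₁/ΣAE = -70600·68700/25040000 = -193.7 MPa.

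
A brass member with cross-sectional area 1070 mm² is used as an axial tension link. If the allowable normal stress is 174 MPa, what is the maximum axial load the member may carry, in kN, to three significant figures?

P_max = σ_allow · A = 174 · 1070 = 186200 N = 186.2 kN.

186 kN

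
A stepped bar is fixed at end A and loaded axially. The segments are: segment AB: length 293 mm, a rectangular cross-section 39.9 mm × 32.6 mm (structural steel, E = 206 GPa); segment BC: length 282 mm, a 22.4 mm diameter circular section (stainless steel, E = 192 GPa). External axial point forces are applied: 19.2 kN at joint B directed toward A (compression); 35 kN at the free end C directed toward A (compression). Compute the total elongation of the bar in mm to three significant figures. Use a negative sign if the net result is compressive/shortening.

-0.190 mm

Internal axial forces (sectioning from the free end, tension +): N_BC = -35 kN, N_AB = -54.2 kN.
A_AB = 1301 mm².
A_BC = 394.1 mm².
δ_AB = -54200·293/(1301·206000) = -0.05927 mm
δ_BC = -35000·282/(394.1·192000) = -0.1304 mm
δ = Σδ_i = -0.1897 mm.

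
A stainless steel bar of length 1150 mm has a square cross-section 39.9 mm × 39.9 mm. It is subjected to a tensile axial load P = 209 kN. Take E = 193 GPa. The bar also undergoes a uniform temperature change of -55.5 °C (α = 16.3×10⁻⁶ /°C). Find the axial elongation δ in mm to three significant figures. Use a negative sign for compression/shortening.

A = 1592 mm².
δ_mech = NL/(AE) = 209000·1150/(1592·193000) = 0.7822 mm.
δ_thermal = αLΔT = 16.3e-6·1150·-55.5 = -1.04 mm.
δ = δ_mech + δ_thermal = -0.2581 mm.

-0.258 mm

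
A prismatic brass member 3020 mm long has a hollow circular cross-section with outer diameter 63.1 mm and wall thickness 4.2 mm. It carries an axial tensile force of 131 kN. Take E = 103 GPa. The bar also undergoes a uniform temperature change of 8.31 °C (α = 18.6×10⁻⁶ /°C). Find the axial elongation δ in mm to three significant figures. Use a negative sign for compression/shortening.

A = 777.2 mm².
δ_mech = NL/(AE) = 131000·3020/(777.2·103000) = 4.942 mm.
δ_thermal = αLΔT = 18.6e-6·3020·8.31 = 0.4668 mm.
δ = δ_mech + δ_thermal = 5.409 mm.

5.41 mm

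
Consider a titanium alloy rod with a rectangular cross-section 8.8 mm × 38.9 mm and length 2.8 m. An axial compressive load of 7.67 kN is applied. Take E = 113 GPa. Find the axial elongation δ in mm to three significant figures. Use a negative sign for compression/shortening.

A = 342.3 mm².
δ_mech = NL/(AE) = -7670·2800/(342.3·113000) = -0.5552 mm.

-0.555 mm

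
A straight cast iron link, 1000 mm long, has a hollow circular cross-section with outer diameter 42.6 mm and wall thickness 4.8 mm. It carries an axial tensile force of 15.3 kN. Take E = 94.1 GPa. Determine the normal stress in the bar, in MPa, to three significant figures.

26.8 MPa

A = 570 mm².
σ = N/A = 15300/570 = 26.84 MPa.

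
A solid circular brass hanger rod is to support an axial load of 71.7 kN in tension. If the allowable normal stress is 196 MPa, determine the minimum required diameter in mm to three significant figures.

21.6 mm

Required area A ≥ P/σ_allow = 71700/196 = 365.8 mm².
For a solid circular section, d ≥ √(4A/π) = 21.58 mm.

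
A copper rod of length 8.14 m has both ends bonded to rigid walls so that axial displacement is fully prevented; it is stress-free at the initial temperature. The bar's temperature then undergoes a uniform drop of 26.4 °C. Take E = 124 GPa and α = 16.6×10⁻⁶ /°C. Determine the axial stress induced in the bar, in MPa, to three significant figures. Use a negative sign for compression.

Free thermal expansion αLΔT = 16.6e-6 · 8140 · -26.4 = -3.567 mm.
The walls impose strain ε = −(-3.567)/8140 = 4.3824e-04; σ = Eε = 124000 · 4.3824e-04 = 54.34 MPa.

54.3 MPa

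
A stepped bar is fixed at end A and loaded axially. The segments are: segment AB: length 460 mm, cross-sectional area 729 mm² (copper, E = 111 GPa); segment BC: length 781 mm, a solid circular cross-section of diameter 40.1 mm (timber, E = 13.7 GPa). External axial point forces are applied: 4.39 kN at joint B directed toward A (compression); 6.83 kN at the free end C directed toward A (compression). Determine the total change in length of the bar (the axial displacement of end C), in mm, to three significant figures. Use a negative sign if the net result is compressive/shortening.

-0.372 mm

Internal axial forces (sectioning from the free end, tension +): N_BC = -6.83 kN, N_AB = -11.22 kN.
A_BC = 1263 mm².
δ_AB = -11220·460/(729·111000) = -0.06378 mm
δ_BC = -6830·781/(1263·13700) = -0.3083 mm
δ = Σδ_i = -0.3721 mm.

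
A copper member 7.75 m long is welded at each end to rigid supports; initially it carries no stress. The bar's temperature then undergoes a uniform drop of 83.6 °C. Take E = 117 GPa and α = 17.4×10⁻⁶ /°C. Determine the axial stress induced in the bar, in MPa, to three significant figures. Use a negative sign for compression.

170 MPa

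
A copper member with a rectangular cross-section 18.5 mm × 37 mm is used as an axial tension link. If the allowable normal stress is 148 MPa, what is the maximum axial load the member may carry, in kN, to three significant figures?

A = 684.5 mm².
P_max = σ_allow · A = 148 · 684.5 = 101300 N = 101.3 kN.

101 kN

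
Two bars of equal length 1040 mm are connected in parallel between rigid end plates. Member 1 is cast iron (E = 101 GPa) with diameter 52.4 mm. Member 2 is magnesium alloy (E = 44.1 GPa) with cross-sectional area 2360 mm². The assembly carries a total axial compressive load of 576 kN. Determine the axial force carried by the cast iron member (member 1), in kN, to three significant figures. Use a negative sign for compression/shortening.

-390 kN

A_1 = 2157 mm².
Equal strain + equilibrium ⇒ each member carries load in proportion to AE: A₁E₁ = 217800000 N, A₂E₂ = 104100000 N, ΣAE = 321900000 N.
F₁ = P·A₁E₁/ΣAE = -576000·217800000/321900000 = -389800 N.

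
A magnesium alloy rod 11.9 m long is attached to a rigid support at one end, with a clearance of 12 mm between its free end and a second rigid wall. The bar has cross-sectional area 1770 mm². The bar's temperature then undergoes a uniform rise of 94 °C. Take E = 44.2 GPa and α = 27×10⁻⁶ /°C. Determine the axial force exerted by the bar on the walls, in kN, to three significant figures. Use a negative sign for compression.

Free thermal expansion αLΔT = 27e-6 · 11900 · 94 = 30.2 mm.
The walls engage after the gap closes; constrained expansion = 30.2 − 12 = 18.2 mm.
The walls impose strain ε = −(18.2)/11900 = -1.5296e-03; σ = Eε = 44200 · -1.5296e-03 = -67.61 MPa.
Wall reaction R = σ·A = -67.61·1770 = -119700 N = -119.7 kN.

-120 kN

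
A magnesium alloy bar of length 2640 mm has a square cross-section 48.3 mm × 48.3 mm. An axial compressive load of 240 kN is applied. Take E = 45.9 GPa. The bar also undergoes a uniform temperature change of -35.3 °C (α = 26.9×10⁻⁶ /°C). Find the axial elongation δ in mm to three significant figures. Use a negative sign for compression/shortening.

A = 2333 mm².
δ_mech = NL/(AE) = -240000·2640/(2333·45900) = -5.917 mm.
δ_thermal = αLΔT = 26.9e-6·2640·-35.3 = -2.507 mm.
δ = δ_mech + δ_thermal = -8.424 mm.

-8.42 mm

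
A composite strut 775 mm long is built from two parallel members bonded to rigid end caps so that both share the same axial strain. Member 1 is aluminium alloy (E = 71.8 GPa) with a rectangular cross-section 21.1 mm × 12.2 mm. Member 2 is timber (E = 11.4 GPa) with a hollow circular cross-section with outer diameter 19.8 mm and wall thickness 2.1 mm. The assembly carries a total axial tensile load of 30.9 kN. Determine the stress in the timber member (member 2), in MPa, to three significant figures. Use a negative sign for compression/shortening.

A_1 = 257.4 mm².
A_2 = 116.8 mm².
Equal strain + equilibrium ⇒ each member carries load in proportion to AE: A₁E₁ = 18480000 N, A₂E₂ = 1331000 N, ΣAE = 19810000 N.
σ₂ = P·E₂/ΣAE = 30900·11400/19810000 = 17.78 MPa.

17.8 MPa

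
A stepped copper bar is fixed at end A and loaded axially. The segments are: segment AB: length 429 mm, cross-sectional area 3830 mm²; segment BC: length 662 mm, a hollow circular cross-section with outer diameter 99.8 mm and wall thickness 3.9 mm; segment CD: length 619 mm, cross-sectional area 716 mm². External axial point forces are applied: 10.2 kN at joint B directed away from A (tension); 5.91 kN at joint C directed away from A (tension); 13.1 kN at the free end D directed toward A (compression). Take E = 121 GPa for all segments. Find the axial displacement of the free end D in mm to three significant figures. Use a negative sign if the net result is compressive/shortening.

Internal axial forces (sectioning from the free end, tension +): N_CD = -13.1 kN, N_BC = -7.19 kN, N_AB = 3.01 kN.
A_BC = 1175 mm².
δ_AB = 3010·429/(3830·121000) = 0.002786 mm
δ_BC = -7190·662/(1175·121000) = -0.03348 mm
δ_CD = -13100·619/(716·121000) = -0.0936 mm
δ = Σδ_i = -0.1243 mm.

-0.124 mm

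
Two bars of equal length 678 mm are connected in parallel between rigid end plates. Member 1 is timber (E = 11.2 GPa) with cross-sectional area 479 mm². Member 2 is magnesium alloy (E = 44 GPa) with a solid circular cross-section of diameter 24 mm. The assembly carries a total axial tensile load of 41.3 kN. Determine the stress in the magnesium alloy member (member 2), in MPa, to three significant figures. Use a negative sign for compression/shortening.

71.9 MPa

A_2 = 452.4 mm².
Equal strain + equilibrium ⇒ each member carries load in proportion to AE: A₁E₁ = 5365000 N, A₂E₂ = 19910000 N, ΣAE = 25270000 N.
σ₂ = P·E₂/ΣAE = 41300·44000/25270000 = 71.91 MPa.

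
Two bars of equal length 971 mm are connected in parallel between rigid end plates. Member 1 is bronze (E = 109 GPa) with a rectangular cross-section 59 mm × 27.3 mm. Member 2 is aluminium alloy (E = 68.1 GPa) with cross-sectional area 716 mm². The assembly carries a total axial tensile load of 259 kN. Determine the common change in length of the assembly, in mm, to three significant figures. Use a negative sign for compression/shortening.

A_1 = 1611 mm².
Equal strain + equilibrium ⇒ each member carries load in proportion to AE: A₁E₁ = 175600000 N, A₂E₂ = 48760000 N, ΣAE = 224300000 N.
δ = PL/ΣAE = 259000·971/224300000 = 1.121 mm.

1.12 mm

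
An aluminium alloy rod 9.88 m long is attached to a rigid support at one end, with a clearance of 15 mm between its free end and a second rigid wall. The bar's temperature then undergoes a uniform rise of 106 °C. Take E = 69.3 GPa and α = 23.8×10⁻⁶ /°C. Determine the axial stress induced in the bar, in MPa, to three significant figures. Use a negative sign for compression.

-69.6 MPa

Free thermal expansion αLΔT = 23.8e-6 · 9880 · 106 = 24.93 mm.
The walls engage after the gap closes; constrained expansion = 24.93 − 15 = 9.925 mm.
The walls impose strain ε = −(9.925)/9880 = -1.0046e-03; σ = Eε = 69300 · -1.0046e-03 = -69.62 MPa.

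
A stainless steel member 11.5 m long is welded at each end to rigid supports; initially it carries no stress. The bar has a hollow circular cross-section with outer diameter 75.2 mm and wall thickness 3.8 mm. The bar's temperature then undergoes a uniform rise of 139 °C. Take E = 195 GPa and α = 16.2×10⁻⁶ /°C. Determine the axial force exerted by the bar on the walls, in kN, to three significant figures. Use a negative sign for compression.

Free thermal expansion αLΔT = 16.2e-6 · 11500 · 139 = 25.9 mm.
The walls impose strain ε = −(25.9)/11500 = -2.2518e-03; σ = Eε = 195000 · -2.2518e-03 = -439.1 MPa.
Wall reaction R = σ·A = -439.1·852.4 = -374300 N = -374.3 kN.

-374 kN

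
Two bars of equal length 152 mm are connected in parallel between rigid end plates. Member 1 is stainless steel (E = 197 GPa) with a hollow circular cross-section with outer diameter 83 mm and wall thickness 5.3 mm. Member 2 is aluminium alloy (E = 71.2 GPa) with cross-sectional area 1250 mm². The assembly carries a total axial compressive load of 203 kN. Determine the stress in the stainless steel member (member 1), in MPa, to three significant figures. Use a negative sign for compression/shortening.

-116 MPa

A_1 = 1294 mm².
Equal strain + equilibrium ⇒ each member carries load in proportion to AE: A₁E₁ = 254900000 N, A₂E₂ = 89000000 N, ΣAE = 343900000 N.
σ₁ = P·E₁/ΣAE = -203000·197000/343900000 = -116.3 MPa.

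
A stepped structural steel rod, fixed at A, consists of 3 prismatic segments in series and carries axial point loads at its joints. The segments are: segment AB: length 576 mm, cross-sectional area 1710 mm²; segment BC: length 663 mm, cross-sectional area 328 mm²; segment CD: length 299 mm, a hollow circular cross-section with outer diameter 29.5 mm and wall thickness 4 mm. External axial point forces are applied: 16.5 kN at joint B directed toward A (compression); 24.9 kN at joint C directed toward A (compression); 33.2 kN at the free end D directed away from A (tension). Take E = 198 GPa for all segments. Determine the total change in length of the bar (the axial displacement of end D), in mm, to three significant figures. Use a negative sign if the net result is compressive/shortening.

0.227 mm

Internal axial forces (sectioning from the free end, tension +): N_CD = 33.2 kN, N_BC = 8.3 kN, N_AB = -8.2 kN.
A_CD = 320.4 mm².
δ_AB = -8200·576/(1710·198000) = -0.01395 mm
δ_BC = 8300·663/(328·198000) = 0.08473 mm
δ_CD = 33200·299/(320.4·198000) = 0.1565 mm
δ = Σδ_i = 0.2272 mm.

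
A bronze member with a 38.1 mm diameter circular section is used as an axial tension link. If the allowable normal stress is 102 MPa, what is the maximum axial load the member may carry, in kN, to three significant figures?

A = 1140 mm².
P_max = σ_allow · A = 102 · 1140 = 116300 N = 116.3 kN.

116 kN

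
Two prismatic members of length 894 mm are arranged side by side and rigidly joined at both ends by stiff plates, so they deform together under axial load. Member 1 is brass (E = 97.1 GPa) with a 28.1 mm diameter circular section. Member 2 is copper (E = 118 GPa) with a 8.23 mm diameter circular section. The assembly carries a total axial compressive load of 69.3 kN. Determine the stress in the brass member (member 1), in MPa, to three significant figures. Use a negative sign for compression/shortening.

A_1 = 620.2 mm².
A_2 = 53.2 mm².
Equal strain + equilibrium ⇒ each member carries load in proportion to AE: A₁E₁ = 60220000 N, A₂E₂ = 6277000 N, ΣAE = 66490000 N.
σ₁ = P·E₁/ΣAE = -69300·97100/66490000 = -101.2 MPa.

-101 MPa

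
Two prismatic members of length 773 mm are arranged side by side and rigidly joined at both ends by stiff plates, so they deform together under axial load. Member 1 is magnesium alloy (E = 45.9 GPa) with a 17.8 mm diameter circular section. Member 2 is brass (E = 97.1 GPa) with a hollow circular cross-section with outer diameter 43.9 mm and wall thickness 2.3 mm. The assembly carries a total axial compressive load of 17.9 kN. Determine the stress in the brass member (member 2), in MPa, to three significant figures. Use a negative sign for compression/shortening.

A_1 = 248.8 mm².
A_2 = 300.6 mm².
Equal strain + equilibrium ⇒ each member carries load in proportion to AE: A₁E₁ = 11420000 N, A₂E₂ = 29190000 N, ΣAE = 40610000 N.
σ₂ = P·E₂/ΣAE = -17900·97100/40610000 = -42.8 MPa.

-42.8 MPa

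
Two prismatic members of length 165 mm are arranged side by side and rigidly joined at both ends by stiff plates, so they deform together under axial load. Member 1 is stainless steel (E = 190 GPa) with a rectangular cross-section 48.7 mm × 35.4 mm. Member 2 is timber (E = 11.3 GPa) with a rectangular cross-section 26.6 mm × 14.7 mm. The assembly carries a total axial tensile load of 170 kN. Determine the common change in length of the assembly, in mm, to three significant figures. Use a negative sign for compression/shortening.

A_1 = 1724 mm².
A_2 = 391 mm².
Equal strain + equilibrium ⇒ each member carries load in proportion to AE: A₁E₁ = 327600000 N, A₂E₂ = 4419000 N, ΣAE = 332000000 N.
δ = PL/ΣAE = 170000·165/332000000 = 0.08449 mm.

0.0845 mm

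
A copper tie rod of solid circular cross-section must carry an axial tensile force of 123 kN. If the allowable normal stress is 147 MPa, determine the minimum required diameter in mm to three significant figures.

32.6 mm

Required area A ≥ P/σ_allow = 123000/147 = 836.7 mm².
For a solid circular section, d ≥ √(4A/π) = 32.64 mm.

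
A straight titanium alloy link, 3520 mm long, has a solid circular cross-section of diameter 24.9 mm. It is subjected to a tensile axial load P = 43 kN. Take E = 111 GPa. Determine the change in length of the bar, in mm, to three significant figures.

2.80 mm

A = 487 mm².
δ_mech = NL/(AE) = 43000·3520/(487·111000) = 2.8 mm.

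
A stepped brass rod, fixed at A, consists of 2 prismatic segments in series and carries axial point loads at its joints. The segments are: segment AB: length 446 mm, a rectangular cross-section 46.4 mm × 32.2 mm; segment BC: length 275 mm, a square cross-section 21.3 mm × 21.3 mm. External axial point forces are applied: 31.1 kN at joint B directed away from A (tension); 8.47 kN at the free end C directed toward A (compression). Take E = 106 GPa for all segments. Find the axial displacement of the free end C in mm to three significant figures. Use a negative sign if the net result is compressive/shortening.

0.0153 mm

Internal axial forces (sectioning from the free end, tension +): N_BC = -8.47 kN, N_AB = 22.63 kN.
A_AB = 1494 mm².
A_BC = 453.7 mm².
δ_AB = 22630·446/(1494·106000) = 0.06373 mm
δ_BC = -8470·275/(453.7·106000) = -0.04843 mm
δ = Σδ_i = 0.0153 mm.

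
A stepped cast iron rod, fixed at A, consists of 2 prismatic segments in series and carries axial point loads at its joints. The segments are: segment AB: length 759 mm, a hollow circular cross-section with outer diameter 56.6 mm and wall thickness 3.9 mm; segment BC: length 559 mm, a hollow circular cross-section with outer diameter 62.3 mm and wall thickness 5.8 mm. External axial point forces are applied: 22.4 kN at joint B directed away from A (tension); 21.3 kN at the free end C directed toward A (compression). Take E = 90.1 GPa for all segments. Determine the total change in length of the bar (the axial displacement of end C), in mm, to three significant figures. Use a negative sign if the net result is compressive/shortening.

Internal axial forces (sectioning from the free end, tension +): N_BC = -21.3 kN, N_AB = 1.1 kN.
A_AB = 645.7 mm².
A_BC = 1029 mm².
δ_AB = 1100·759/(645.7·90100) = 0.01435 mm
δ_BC = -21300·559/(1029·90100) = -0.1284 mm
δ = Σδ_i = -0.114 mm.

-0.114 mm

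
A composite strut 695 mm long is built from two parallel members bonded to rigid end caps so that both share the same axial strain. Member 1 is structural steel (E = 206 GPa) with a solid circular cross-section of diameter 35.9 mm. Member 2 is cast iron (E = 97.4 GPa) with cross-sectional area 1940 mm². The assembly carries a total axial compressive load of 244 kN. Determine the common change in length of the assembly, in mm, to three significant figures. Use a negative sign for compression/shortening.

-0.427 mm

A_1 = 1012 mm².
Equal strain + equilibrium ⇒ each member carries load in proportion to AE: A₁E₁ = 208500000 N, A₂E₂ = 189000000 N, ΣAE = 397500000 N.
δ = PL/ΣAE = -244000·695/397500000 = -0.4266 mm.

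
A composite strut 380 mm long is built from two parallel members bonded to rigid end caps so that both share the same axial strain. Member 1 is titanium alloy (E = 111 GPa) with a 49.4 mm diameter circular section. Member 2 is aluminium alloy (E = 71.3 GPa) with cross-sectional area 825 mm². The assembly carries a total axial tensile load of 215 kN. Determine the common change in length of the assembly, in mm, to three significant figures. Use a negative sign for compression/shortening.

A_1 = 1917 mm².
Equal strain + equilibrium ⇒ each member carries load in proportion to AE: A₁E₁ = 212700000 N, A₂E₂ = 58820000 N, ΣAE = 271600000 N.
δ = PL/ΣAE = 215000·380/271600000 = 0.3008 mm.

0.301 mm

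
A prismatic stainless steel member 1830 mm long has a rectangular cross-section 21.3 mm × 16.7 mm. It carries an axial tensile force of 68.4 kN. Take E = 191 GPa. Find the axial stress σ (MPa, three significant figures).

192 MPa

A = 355.7 mm².
σ = N/A = 68400/355.7 = 192.3 MPa.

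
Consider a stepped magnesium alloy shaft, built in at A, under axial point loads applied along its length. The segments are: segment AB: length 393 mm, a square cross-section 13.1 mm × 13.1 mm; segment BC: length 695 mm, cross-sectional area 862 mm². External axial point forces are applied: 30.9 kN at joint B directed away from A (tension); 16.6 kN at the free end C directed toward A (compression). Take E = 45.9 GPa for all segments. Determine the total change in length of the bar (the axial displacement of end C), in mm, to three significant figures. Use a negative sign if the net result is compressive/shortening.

0.422 mm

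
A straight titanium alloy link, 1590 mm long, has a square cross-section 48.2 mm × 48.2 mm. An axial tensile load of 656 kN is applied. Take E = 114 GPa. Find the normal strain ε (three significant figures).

A = 2323 mm².
σ = N/A = 282.4 MPa; ε = σ/E = 282.4/114000 = 2.477e-03.

0.00248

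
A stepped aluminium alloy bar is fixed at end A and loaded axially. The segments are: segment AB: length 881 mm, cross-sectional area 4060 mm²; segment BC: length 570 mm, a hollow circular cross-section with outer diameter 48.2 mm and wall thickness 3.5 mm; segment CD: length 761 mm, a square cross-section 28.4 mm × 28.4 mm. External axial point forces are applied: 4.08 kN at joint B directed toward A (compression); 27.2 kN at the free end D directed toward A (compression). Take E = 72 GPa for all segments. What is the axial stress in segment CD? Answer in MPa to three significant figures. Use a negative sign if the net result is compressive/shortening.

-33.7 MPa

Internal axial forces (sectioning from the free end, tension +): N_CD = -27.2 kN, N_BC = -27.2 kN, N_AB = -31.28 kN.
A_CD = 806.6 mm².
σ_CD = N_CD/A_CD = -27200/806.6 = -33.72 MPa.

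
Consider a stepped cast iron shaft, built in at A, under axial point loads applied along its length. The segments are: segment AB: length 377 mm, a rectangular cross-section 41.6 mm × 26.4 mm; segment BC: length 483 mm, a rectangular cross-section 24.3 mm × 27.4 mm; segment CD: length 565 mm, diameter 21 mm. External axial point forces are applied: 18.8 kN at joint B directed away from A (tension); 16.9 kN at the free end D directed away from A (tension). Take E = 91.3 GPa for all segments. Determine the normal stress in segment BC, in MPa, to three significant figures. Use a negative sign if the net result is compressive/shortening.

25.4 MPa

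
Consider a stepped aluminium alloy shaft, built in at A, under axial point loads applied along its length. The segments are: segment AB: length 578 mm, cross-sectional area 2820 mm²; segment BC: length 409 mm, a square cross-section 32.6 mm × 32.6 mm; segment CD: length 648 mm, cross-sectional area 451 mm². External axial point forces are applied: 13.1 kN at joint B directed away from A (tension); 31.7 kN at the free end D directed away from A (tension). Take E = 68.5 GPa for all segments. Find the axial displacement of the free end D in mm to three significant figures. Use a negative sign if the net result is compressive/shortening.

Internal axial forces (sectioning from the free end, tension +): N_CD = 31.7 kN, N_BC = 31.7 kN, N_AB = 44.8 kN.
A_BC = 1063 mm².
δ_AB = 44800·578/(2820·68500) = 0.134 mm
δ_BC = 31700·409/(1063·68500) = 0.1781 mm
δ_CD = 31700·648/(451·68500) = 0.6649 mm
δ = Σδ_i = 0.9771 mm.

0.977 mm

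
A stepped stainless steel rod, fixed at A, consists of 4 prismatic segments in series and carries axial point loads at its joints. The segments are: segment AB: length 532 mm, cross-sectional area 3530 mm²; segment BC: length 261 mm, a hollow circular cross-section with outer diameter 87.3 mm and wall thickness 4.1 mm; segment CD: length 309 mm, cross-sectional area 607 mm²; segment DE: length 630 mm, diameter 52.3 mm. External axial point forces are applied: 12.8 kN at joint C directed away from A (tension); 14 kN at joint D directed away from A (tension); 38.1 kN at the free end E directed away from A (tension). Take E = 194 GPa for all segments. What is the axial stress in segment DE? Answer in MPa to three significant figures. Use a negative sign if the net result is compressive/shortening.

17.7 MPa

Internal axial forces (sectioning from the free end, tension +): N_DE = 38.1 kN, N_CD = 52.1 kN, N_BC = 64.9 kN, N_AB = 64.9 kN.
A_DE = 2148 mm².
σ_DE = N_DE/A_DE = 38100/2148 = 17.74 MPa.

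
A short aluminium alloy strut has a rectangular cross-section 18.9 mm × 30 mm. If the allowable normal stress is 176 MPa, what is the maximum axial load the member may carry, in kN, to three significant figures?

99.8 kN

A = 567 mm².
P_max = σ_allow · A = 176 · 567 = 99790 N = 99.79 kN.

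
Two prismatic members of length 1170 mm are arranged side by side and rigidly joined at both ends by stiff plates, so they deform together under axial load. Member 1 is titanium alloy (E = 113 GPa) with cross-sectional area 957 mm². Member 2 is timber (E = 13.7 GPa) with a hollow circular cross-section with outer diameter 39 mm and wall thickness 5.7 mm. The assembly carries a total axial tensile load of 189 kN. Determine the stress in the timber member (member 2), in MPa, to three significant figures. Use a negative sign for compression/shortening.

22.3 MPa

A_2 = 596.3 mm².
Equal strain + equilibrium ⇒ each member carries load in proportion to AE: A₁E₁ = 108100000 N, A₂E₂ = 8169000 N, ΣAE = 116300000 N.
σ₂ = P·E₂/ΣAE = 189000·13700/116300000 = 22.26 MPa.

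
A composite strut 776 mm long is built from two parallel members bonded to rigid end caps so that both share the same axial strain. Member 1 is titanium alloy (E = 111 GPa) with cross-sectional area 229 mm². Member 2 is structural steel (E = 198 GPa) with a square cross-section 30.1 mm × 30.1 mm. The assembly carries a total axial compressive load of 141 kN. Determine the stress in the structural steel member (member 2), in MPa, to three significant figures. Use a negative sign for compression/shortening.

-136 MPa

A_2 = 906 mm².
Equal strain + equilibrium ⇒ each member carries load in proportion to AE: A₁E₁ = 25420000 N, A₂E₂ = 179400000 N, ΣAE = 204800000 N.
σ₂ = P·E₂/ΣAE = -141000·198000/204800000 = -136.3 MPa.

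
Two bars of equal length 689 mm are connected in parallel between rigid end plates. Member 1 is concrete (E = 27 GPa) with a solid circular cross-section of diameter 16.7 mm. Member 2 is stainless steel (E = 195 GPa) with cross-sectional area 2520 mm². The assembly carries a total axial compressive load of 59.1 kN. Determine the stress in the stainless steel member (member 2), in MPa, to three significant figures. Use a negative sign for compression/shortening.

A_1 = 219 mm².
Equal strain + equilibrium ⇒ each member carries load in proportion to AE: A₁E₁ = 5914000 N, A₂E₂ = 491400000 N, ΣAE = 497300000 N.
σ₂ = P·E₂/ΣAE = -59100·195000/497300000 = -23.17 MPa.

-23.2 MPa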